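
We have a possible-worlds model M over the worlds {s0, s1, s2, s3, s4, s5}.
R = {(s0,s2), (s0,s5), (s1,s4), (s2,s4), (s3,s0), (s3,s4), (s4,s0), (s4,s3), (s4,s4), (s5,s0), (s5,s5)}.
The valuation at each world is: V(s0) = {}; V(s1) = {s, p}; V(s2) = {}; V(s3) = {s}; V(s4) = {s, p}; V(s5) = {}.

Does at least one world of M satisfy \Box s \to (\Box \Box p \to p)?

Let φ = \Box s \to (\Box \Box p \to p). Evaluate φ at each world:
  s0 (successors {s2, s5}): φ is true.
  s1 (successors {s4}): φ is true.
  s2 (successors {s4}): φ is true.
  s3 (successors {s0, s4}): φ is true.
  s4 (successors {s0, s3, s4}): φ is true.
  s5 (successors {s0, s5}): φ is true.
Detail at s0 (witness):
  At s0: \Box s is false, \Box \Box p \to p is true, so \Box s \to (\Box \Box p \to p) is true.
    At s0: \Box s requires s at every successor {s2, s5}.
      s fails at s2, so \Box s is false at s0.
    At s0: \Box \Box p is false, p is false, so \Box \Box p \to p is true.
      At s0: \Box \Box p requires \Box p at every successor {s2, s5}.
        \Box p fails at s5, so \Box \Box p is false at s0.

Yes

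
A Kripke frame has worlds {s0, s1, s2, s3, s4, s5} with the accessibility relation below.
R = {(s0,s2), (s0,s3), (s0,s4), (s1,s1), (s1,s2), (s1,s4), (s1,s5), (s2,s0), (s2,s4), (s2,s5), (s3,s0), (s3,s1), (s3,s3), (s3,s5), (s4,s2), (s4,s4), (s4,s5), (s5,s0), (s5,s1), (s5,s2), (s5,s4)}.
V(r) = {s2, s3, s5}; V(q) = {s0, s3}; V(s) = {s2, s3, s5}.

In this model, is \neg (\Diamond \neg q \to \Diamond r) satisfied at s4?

Recall that \Diamond ψ holds at a world iff ψ holds at some accessible world.
At s4: \Diamond \neg q \to \Diamond r is true, so \neg (\Diamond \neg q \to \Diamond r) is false.
  At s4: \Diamond \neg q is true, \Diamond r is true, so \Diamond \neg q \to \Diamond r is true.
    At s4: \Diamond \neg q requires \neg q at some successor in {s2, s4, s5}.
      \neg q holds at s2, so \Diamond \neg q is true at s4.
    At s4: \Diamond r requires r at some successor in {s2, s4, s5}.
      r holds at s2, so \Diamond r is true at s4.

No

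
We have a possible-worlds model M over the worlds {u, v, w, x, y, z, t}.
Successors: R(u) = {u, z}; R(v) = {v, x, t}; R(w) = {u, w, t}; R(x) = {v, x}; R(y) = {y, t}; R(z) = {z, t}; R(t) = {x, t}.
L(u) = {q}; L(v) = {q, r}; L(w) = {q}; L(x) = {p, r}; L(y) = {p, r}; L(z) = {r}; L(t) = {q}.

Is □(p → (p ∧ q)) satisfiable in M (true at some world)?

Let φ = □(p → (p ∧ q)). Evaluate φ at each world:
  u (successors {u, z}): φ is true.
  v (successors {v, x, t}): φ is false.
  w (successors {u, w, t}): φ is true.
  x (successors {v, x}): φ is false.
  y (successors {y, t}): φ is false.
  z (successors {z, t}): φ is true.
  t (successors {x, t}): φ is false.
Detail at u (witness):
  At u: □(p → (p ∧ q)) requires p → (p ∧ q) at every successor {u, z}.
    At u: p → (p ∧ q) is true.
    At z: p → (p ∧ q) is true.
  So □(p → (p ∧ q)) is true at u.

Yes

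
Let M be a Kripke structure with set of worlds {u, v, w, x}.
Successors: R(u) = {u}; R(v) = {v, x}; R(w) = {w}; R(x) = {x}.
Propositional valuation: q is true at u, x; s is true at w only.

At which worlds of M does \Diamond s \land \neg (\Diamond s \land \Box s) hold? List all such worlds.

none

Let φ = \Diamond s \land \neg (\Diamond s \land \Box s). Evaluate φ at each world:
  u (successors {u}): φ is false.
  v (successors {v, x}): φ is false.
  w (successors {w}): φ is false.
  x (successors {x}): φ is false.
For instance, at v:
  At v: \Diamond s is false, \neg (\Diamond s \land \Box s) is true, so \Diamond s \land \neg (\Diamond s \land \Box s) is false.
    At v: \Diamond s requires s at some successor in {v, x}.
      At v: s is false.
      At x: s is false.
    So \Diamond s is false at v.
    At v: \Diamond s \land \Box s is false, so \neg (\Diamond s \land \Box s) is true.
      At v: \Diamond s is false, \Box s is false, so \Diamond s \land \Box s is false.
Satisfying worlds: none.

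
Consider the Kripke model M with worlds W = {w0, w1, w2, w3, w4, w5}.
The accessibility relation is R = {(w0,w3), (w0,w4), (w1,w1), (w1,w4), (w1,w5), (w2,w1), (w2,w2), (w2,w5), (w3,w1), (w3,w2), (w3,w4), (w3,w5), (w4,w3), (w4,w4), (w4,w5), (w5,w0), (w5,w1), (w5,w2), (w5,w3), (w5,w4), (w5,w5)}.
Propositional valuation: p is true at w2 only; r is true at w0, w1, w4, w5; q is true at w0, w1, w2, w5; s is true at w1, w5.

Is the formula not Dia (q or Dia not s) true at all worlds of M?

No

Let φ = not Dia (q or Dia not s). Evaluate φ at each world:
  w0 (successors {w3, w4}): φ is false.
  w1 (successors {w1, w4, w5}): φ is false.
  w2 (successors {w1, w2, w5}): φ is false.
  w3 (successors {w1, w2, w4, w5}): φ is false.
  w4 (successors {w3, w4, w5}): φ is false.
  w5 (successors {w0, w1, w2, w3, w4, w5}): φ is false.
Detail at w0 (counterexample):
  At w0: Dia (q or Dia not s) is true, so not Dia (q or Dia not s) is false.
    At w0: Dia (q or Dia not s) requires q or Dia not s at some successor in {w3, w4}.
      q or Dia not s holds at w3, so Dia (q or Dia not s) is true at w0.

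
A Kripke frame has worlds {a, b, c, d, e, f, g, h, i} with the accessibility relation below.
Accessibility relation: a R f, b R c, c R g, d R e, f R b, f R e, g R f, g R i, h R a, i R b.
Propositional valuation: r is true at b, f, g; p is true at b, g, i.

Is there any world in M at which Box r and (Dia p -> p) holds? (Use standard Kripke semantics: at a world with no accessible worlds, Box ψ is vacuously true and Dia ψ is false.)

Yes

Recall that Box ψ holds at a world iff ψ holds at every accessible world, and Dia ψ holds iff ψ holds at some accessible world.
Let φ = Box r and (Dia p -> p). Evaluate φ at each world:
  a (successors {f}): φ is true.
  b (successors {c}): φ is false.
  c (successors {g}): φ is false.
  d (successors {e}): φ is false.
  e (successors ∅): φ is true.
  f (successors {b, e}): φ is false.
  g (successors {f, i}): φ is false.
  h (successors {a}): φ is false.
  i (successors {b}): φ is true.
Detail at a (witness):
  At a: Box r is true, Dia p -> p is true, so Box r and (Dia p -> p) is true.
    At a: Box r requires r at every successor {f}.
      At f: r is true.
    So Box r is true at a.
    At a: Dia p is false, p is false, so Dia p -> p is true.
      At a: Dia p requires p at some successor in {f}.
        At f: p is false.
      So Dia p is false at a.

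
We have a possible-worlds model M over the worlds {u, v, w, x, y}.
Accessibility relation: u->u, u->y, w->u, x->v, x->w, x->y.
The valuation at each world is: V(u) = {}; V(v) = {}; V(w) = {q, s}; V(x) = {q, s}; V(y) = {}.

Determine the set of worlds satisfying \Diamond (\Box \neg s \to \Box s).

Let φ = \Diamond (\Box \neg s \to \Box s). Evaluate φ at each world:
  u (successors {u, y}): φ is true.
  v (successors ∅): φ is false.
  w (successors {u}): φ is false.
  x (successors {v, w, y}): φ is true.
  y (successors ∅): φ is false.
For instance, at x:
  At x: \Diamond (\Box \neg s \to \Box s) requires \Box \neg s \to \Box s at some successor in {v, w, y}.
    \Box \neg s \to \Box s holds at v, so \Diamond (\Box \neg s \to \Box s) is true at x.
      At v: \Box \neg s is true, \Box s is true, so \Box \neg s \to \Box s is true.
Satisfying worlds: {u, x}

u, x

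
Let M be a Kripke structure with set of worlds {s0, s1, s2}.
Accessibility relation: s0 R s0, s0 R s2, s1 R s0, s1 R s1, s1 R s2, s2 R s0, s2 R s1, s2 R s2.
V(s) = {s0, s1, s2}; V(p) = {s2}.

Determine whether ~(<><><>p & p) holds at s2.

Recall that <>ψ holds at a world iff ψ holds at some accessible world.
At s2: <><><>p & p is true, so ~(<><><>p & p) is false.
  At s2: <><><>p is true, p is true, so <><><>p & p is true.
    At s2: <><><>p requires <><>p at some successor in {s0, s1, s2}.
      <><>p holds at s0, so <><><>p is true at s2.

No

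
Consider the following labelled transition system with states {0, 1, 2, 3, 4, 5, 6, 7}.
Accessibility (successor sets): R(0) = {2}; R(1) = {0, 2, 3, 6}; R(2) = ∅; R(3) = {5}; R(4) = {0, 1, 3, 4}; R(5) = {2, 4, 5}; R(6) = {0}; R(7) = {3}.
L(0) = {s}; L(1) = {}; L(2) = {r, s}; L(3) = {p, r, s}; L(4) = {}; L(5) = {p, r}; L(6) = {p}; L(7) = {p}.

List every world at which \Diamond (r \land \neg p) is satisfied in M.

0, 1, 5

Recall that \Diamond ψ holds at a world iff ψ holds at some accessible world.
Let φ = \Diamond (r \land \neg p). Evaluate φ at each world:
  0 (successors {2}): φ is true.
  1 (successors {0, 2, 3, 6}): φ is true.
  2 (successors ∅): φ is false.
  3 (successors {5}): φ is false.
  4 (successors {0, 1, 3, 4}): φ is false.
  5 (successors {2, 4, 5}): φ is true.
  6 (successors {0}): φ is false.
  7 (successors {3}): φ is false.
For instance, at 5:
  At 5: \Diamond (r \land \neg p) requires r \land \neg p at some successor in {2, 4, 5}.
    r \land \neg p holds at 2, so \Diamond (r \land \neg p) is true at 5.
Satisfying worlds: {0, 1, 5}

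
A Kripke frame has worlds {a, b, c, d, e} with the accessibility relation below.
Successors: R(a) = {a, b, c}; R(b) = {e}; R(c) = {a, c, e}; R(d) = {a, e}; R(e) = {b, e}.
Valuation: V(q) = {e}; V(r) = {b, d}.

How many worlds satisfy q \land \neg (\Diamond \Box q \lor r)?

Let φ = q \land \neg (\Diamond \Box q \lor r). Evaluate φ at each world:
  a (successors {a, b, c}): φ is false.
  b (successors {e}): φ is false.
  c (successors {a, c, e}): φ is false.
  d (successors {a, e}): φ is false.
  e (successors {b, e}): φ is false.
For instance, at b:
  At b: q is false, \neg (\Diamond \Box q \lor r) is false, so q \land \neg (\Diamond \Box q \lor r) is false.
    At b: \Diamond \Box q \lor r is true, so \neg (\Diamond \Box q \lor r) is false.
      At b: \Diamond \Box q is false, r is true, so \Diamond \Box q \lor r is true.
Satisfying worlds: none.

0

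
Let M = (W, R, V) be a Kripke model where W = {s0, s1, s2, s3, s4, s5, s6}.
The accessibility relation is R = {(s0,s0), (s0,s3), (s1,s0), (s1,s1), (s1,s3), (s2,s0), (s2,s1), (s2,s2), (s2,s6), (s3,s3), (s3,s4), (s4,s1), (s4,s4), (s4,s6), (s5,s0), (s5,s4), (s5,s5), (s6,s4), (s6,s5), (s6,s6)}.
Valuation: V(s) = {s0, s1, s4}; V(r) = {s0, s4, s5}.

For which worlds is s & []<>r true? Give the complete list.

s0, s1, s4

Let φ = s & []<>r. Evaluate φ at each world:
  s0 (successors {s0, s3}): φ is true.
  s1 (successors {s0, s1, s3}): φ is true.
  s2 (successors {s0, s1, s2, s6}): φ is false.
  s3 (successors {s3, s4}): φ is false.
  s4 (successors {s1, s4, s6}): φ is true.
  s5 (successors {s0, s4, s5}): φ is false.
  s6 (successors {s4, s5, s6}): φ is false.
For instance, at s2:
  At s2: s is false, []<>r is true, so s & []<>r is false.
    At s2: []<>r requires <>r at every successor {s0, s1, s2, s6}.
      At s0: <>r is true.
      At s1: <>r is true.
      At s2: <>r is true.
      At s6: <>r is true.
    So []<>r is true at s2.
Satisfying worlds: {s0, s1, s4}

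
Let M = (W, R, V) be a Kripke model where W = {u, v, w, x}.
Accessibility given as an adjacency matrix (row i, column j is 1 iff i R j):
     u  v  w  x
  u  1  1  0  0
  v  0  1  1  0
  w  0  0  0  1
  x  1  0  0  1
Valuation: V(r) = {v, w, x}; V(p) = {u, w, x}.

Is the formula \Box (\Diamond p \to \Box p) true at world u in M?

No

At u: \Box (\Diamond p \to \Box p) requires \Diamond p \to \Box p at every successor {u, v}.
  \Diamond p \to \Box p fails at u, so \Box (\Diamond p \to \Box p) is false at u.
    At u: \Diamond p is true, \Box p is false, so \Diamond p \to \Box p is false.
      At u: \Diamond p requires p at some successor in {u, v}.
        p holds at u, so \Diamond p is true at u.
      At u: \Box p requires p at every successor {u, v}.
        p fails at v, so \Box p is false at u.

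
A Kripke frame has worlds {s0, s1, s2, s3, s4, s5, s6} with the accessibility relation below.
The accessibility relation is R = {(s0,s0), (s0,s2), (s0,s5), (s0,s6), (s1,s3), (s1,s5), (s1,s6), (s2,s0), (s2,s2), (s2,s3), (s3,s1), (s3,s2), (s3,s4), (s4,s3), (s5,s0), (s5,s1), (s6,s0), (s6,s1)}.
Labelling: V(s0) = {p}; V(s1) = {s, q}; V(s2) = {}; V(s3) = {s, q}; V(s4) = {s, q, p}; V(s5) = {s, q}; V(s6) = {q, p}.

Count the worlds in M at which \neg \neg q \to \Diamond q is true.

7

Recall that \Diamond ψ holds at a world iff ψ holds at some accessible world.
Let φ = \neg \neg q \to \Diamond q. Evaluate φ at each world:
  s0 (successors {s0, s2, s5, s6}): φ is true.
  s1 (successors {s3, s5, s6}): φ is true.
  s2 (successors {s0, s2, s3}): φ is true.
  s3 (successors {s1, s2, s4}): φ is true.
  s4 (successors {s3}): φ is true.
  s5 (successors {s0, s1}): φ is true.
  s6 (successors {s0, s1}): φ is true.
For instance, at s3:
  At s3: \neg \neg q is true, \Diamond q is true, so \neg \neg q \to \Diamond q is true.
    At s3: \Diamond q requires q at some successor in {s1, s2, s4}.
      q holds at s1, so \Diamond q is true at s3.
Satisfying worlds: {s0, s1, s2, s3, s4, s5, s6}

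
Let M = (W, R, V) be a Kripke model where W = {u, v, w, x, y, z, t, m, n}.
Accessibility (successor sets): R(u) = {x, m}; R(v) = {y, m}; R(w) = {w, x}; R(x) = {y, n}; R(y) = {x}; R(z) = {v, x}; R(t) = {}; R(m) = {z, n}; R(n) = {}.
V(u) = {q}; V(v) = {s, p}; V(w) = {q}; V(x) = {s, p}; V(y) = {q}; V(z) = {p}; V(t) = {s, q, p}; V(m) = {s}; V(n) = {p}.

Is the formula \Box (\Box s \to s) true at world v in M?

At v: \Box (\Box s \to s) requires \Box s \to s at every successor {y, m}.
  \Box s \to s fails at y, so \Box (\Box s \to s) is false at v.
    At y: \Box s is true, s is false, so \Box s \to s is false.
      At y: \Box s requires s at every successor {x}.
        At x: s is true.
      So \Box s is true at y.

No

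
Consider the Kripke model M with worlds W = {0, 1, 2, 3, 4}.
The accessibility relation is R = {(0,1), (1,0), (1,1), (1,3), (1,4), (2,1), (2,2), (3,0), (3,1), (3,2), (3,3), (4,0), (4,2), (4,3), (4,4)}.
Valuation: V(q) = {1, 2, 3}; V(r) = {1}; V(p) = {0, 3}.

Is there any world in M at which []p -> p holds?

Recall that []ψ holds at a world iff ψ holds at every accessible world, and <>ψ holds iff ψ holds at some accessible world.
Let φ = []p -> p. Evaluate φ at each world:
  0 (successors {1}): φ is true.
  1 (successors {0, 1, 3, 4}): φ is true.
  2 (successors {1, 2}): φ is true.
  3 (successors {0, 1, 2, 3}): φ is true.
  4 (successors {0, 2, 3, 4}): φ is true.
Detail at 0 (witness):
  At 0: []p is false, p is true, so []p -> p is true.
    At 0: []p requires p at every successor {1}.
      p fails at 1, so []p is false at 0.

Yes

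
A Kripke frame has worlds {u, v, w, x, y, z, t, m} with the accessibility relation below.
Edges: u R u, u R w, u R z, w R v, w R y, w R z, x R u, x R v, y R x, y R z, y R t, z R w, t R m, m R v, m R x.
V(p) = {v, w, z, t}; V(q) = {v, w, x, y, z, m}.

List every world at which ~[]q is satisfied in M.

Let φ = ~[]q. Evaluate φ at each world:
  u (successors {u, w, z}): φ is true.
  v (successors ∅): φ is false.
  w (successors {v, y, z}): φ is false.
  x (successors {u, v}): φ is true.
  y (successors {x, z, t}): φ is true.
  z (successors {w}): φ is false.
  t (successors {m}): φ is false.
  m (successors {v, x}): φ is false.
For instance, at x:
  At x: []q is false, so ~[]q is true.
    At x: []q requires q at every successor {u, v}.
      q fails at u, so []q is false at x.
Satisfying worlds: {u, x, y}

u, x, y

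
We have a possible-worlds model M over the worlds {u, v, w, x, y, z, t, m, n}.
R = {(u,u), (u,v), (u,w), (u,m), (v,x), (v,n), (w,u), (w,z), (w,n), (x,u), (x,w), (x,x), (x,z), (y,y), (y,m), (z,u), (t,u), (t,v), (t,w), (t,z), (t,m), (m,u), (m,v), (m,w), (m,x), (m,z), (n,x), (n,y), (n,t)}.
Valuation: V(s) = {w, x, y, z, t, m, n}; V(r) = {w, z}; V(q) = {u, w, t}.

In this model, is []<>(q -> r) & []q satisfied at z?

Yes

At z: []<>(q -> r) is true, []q is true, so []<>(q -> r) & []q is true.
  At z: []<>(q -> r) requires <>(q -> r) at every successor {u}.
      At u: <>(q -> r) requires q -> r at some successor in {u, v, w, m}.
        q -> r holds at v, so <>(q -> r) is true at u.
  So []<>(q -> r) is true at z.
  At z: []q requires q at every successor {u}.
    At u: q is true.
  So []q is true at z.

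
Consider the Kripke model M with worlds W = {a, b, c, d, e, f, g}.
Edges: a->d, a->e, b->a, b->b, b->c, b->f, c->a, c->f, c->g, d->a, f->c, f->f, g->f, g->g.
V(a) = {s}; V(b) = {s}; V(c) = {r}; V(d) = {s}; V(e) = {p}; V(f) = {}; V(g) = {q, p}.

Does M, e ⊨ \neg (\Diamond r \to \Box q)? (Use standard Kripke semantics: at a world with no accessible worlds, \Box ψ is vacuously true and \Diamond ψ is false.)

Recall that \Box ψ holds at a world iff ψ holds at every accessible world, and \Diamond ψ holds iff ψ holds at some accessible world.
At e: \Diamond r \to \Box q is true, so \neg (\Diamond r \to \Box q) is false.
  At e: \Diamond r is false, \Box q is true, so \Diamond r \to \Box q is true.
    At e: no accessible worlds, so \Diamond r is false.
    At e: no accessible worlds, so \Box q holds vacuously.

No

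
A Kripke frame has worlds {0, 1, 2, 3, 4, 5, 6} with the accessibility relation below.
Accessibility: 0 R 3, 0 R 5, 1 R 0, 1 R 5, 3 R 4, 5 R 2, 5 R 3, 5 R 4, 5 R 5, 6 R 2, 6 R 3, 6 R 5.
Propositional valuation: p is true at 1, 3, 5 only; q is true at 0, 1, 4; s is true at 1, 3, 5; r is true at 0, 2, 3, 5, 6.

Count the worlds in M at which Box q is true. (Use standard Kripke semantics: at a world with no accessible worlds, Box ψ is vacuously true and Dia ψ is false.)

Recall that Box ψ holds at a world iff ψ holds at every accessible world, and Dia ψ holds iff ψ holds at some accessible world.
Let φ = Box q. Evaluate φ at each world:
  0 (successors {3, 5}): φ is false.
  1 (successors {0, 5}): φ is false.
  2 (successors ∅): φ is true.
  3 (successors {4}): φ is true.
  4 (successors ∅): φ is true.
  5 (successors {2, 3, 4, 5}): φ is false.
  6 (successors {2, 3, 5}): φ is false.
For instance, at 5:
  At 5: Box q requires q at every successor {2, 3, 4, 5}.
    q fails at 2, so Box q is false at 5.
Satisfying worlds: {2, 3, 4}

3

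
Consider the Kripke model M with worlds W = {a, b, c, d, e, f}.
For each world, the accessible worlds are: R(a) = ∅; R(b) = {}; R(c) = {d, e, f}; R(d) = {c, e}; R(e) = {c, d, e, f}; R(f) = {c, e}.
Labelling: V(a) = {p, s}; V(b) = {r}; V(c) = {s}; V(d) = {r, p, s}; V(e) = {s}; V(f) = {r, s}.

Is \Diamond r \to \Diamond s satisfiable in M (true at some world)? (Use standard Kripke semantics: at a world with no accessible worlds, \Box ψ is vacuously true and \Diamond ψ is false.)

Yes

Let φ = \Diamond r \to \Diamond s. Evaluate φ at each world:
  a (successors ∅): φ is true.
  b (successors ∅): φ is true.
  c (successors {d, e, f}): φ is true.
  d (successors {c, e}): φ is true.
  e (successors {c, d, e, f}): φ is true.
  f (successors {c, e}): φ is true.
Detail at a (witness):
  At a: \Diamond r is false, \Diamond s is false, so \Diamond r \to \Diamond s is true.
    At a: no accessible worlds, so \Diamond r is false.
    At a: no accessible worlds, so \Diamond s is false.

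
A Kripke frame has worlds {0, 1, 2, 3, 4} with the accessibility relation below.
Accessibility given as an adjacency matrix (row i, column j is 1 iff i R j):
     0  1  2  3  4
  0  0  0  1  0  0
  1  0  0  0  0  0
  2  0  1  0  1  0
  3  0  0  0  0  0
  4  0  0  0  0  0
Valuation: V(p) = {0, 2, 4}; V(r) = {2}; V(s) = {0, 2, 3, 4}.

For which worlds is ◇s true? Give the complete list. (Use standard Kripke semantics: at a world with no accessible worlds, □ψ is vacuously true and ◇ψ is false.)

0, 2

Let φ = ◇s. Evaluate φ at each world:
  0 (successors {2}): φ is true.
  1 (successors ∅): φ is false.
  2 (successors {1, 3}): φ is true.
  3 (successors ∅): φ is false.
  4 (successors ∅): φ is false.
For instance, at 0:
  At 0: ◇s requires s at some successor in {2}.
    s holds at 2, so ◇s is true at 0.
Satisfying worlds: {0, 2}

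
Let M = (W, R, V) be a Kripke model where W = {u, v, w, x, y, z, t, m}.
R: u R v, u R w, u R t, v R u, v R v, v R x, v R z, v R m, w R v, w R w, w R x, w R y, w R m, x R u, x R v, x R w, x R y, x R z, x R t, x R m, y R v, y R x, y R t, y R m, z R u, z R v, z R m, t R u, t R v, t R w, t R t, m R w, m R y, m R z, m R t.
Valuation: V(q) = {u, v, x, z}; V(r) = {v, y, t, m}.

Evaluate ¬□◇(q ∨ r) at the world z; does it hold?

Recall that □ψ holds at a world iff ψ holds at every accessible world, and ◇ψ holds iff ψ holds at some accessible world.
At z: □◇(q ∨ r) is true, so ¬□◇(q ∨ r) is false.
  At z: □◇(q ∨ r) requires ◇(q ∨ r) at every successor {u, v, m}.
      At u: ◇(q ∨ r) requires q ∨ r at some successor in {v, w, t}.
        q ∨ r holds at v, so ◇(q ∨ r) is true at u.
      At v: ◇(q ∨ r) requires q ∨ r at some successor in {u, v, x, z, m}.
        q ∨ r holds at u, so ◇(q ∨ r) is true at v.
      At m: ◇(q ∨ r) requires q ∨ r at some successor in {w, y, z, t}.
        q ∨ r holds at y, so ◇(q ∨ r) is true at m.
  So □◇(q ∨ r) is true at z.

No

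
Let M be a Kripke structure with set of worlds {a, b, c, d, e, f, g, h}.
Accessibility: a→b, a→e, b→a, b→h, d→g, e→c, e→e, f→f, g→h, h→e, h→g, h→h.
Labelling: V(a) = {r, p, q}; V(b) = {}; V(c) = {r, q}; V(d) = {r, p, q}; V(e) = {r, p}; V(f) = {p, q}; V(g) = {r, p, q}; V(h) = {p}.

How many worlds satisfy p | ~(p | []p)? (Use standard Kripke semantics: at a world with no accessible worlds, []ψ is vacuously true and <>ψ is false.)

Recall that []ψ holds at a world iff ψ holds at every accessible world, and <>ψ holds iff ψ holds at some accessible world.
Let φ = p | ~(p | []p). Evaluate φ at each world:
  a (successors {b, e}): φ is true.
  b (successors {a, h}): φ is false.
  c (successors ∅): φ is false.
  d (successors {g}): φ is true.
  e (successors {c, e}): φ is true.
  f (successors {f}): φ is true.
  g (successors {h}): φ is true.
  h (successors {e, g, h}): φ is true.
For instance, at a:
  At a: p is true, ~(p | []p) is false, so p | ~(p | []p) is true.
    At a: p | []p is true, so ~(p | []p) is false.
      At a: p is true, []p is false, so p | []p is true.
Satisfying worlds: {a, d, e, f, g, h}

6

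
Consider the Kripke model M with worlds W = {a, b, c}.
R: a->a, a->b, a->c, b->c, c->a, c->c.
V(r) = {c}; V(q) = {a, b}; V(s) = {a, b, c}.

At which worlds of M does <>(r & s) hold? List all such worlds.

Recall that <>ψ holds at a world iff ψ holds at some accessible world.
Let φ = <>(r & s). Evaluate φ at each world:
  a (successors {a, b, c}): φ is true.
  b (successors {c}): φ is true.
  c (successors {a, c}): φ is true.
For instance, at b:
  At b: <>(r & s) requires r & s at some successor in {c}.
    r & s holds at c, so <>(r & s) is true at b.
Satisfying worlds: {a, b, c}

a, b, c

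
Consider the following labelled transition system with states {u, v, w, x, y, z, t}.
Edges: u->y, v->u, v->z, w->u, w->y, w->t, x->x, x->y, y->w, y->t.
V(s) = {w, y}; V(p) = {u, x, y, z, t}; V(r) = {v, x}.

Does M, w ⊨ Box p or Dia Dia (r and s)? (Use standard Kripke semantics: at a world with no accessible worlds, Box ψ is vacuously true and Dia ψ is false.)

At w: Box p is true, Dia Dia (r and s) is false, so Box p or Dia Dia (r and s) is true.
  At w: Box p requires p at every successor {u, y, t}.
    At u: p is true.
    At y: p is true.
    At t: p is true.
  So Box p is true at w.
  At w: Dia Dia (r and s) requires Dia (r and s) at some successor in {u, y, t}.
    At u: Dia (r and s) is false.
    At y: Dia (r and s) is false.
    At t: Dia (r and s) is false.
  So Dia Dia (r and s) is false at w.

Yes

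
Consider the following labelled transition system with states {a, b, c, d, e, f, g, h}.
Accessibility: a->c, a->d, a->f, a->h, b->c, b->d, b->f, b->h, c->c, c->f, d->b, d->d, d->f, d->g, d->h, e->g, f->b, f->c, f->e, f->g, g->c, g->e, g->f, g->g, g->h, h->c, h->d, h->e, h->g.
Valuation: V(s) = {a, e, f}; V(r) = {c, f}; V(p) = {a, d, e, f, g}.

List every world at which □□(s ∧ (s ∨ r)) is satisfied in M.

Let φ = □□(s ∧ (s ∨ r)). Evaluate φ at each world:
  a (successors {c, d, f, h}): φ is false.
  b (successors {c, d, f, h}): φ is false.
  c (successors {c, f}): φ is false.
  d (successors {b, d, f, g, h}): φ is false.
  e (successors {g}): φ is false.
  f (successors {b, c, e, g}): φ is false.
  g (successors {c, e, f, g, h}): φ is false.
  h (successors {c, d, e, g}): φ is false.
For instance, at d:
  At d: □□(s ∧ (s ∨ r)) requires □(s ∧ (s ∨ r)) at every successor {b, d, f, g, h}.
    □(s ∧ (s ∨ r)) fails at b, so □□(s ∧ (s ∨ r)) is false at d.
      At b: □(s ∧ (s ∨ r)) requires s ∧ (s ∨ r) at every successor {c, d, f, h}.
        s ∧ (s ∨ r) fails at c, so □(s ∧ (s ∨ r)) is false at b.
Satisfying worlds: none.

none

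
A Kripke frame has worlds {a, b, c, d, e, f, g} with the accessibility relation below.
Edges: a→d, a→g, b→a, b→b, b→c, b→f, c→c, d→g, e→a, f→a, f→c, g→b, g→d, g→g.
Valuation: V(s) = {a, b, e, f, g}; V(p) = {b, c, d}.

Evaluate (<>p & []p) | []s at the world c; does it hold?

Yes

At c: <>p & []p is true, []s is false, so (<>p & []p) | []s is true.
  At c: <>p is true, []p is true, so <>p & []p is true.
    At c: <>p requires p at some successor in {c}.
      p holds at c, so <>p is true at c.
    At c: []p requires p at every successor {c}.
      At c: p is true.
    So []p is true at c.
  At c: []s requires s at every successor {c}.
    s fails at c, so []s is false at c.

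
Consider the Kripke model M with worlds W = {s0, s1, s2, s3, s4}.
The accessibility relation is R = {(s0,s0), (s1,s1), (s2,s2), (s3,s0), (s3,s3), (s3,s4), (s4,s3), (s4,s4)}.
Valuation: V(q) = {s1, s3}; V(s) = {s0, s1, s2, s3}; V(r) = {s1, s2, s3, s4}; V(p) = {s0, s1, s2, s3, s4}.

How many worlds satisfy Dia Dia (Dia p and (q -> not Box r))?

Let φ = Dia Dia (Dia p and (q -> not Box r)). Evaluate φ at each world:
  s0 (successors {s0}): φ is true.
  s1 (successors {s1}): φ is false.
  s2 (successors {s2}): φ is true.
  s3 (successors {s0, s3, s4}): φ is true.
  s4 (successors {s3, s4}): φ is true.
For instance, at s0:
  At s0: Dia Dia (Dia p and (q -> not Box r)) requires Dia (Dia p and (q -> not Box r)) at some successor in {s0}.
    Dia (Dia p and (q -> not Box r)) holds at s0, so Dia Dia (Dia p and (q -> not Box r)) is true at s0.
      At s0: Dia (Dia p and (q -> not Box r)) requires Dia p and (q -> not Box r) at some successor in {s0}.
        Dia p and (q -> not Box r) holds at s0, so Dia (Dia p and (q -> not Box r)) is true at s0.
Satisfying worlds: {s0, s2, s3, s4}

4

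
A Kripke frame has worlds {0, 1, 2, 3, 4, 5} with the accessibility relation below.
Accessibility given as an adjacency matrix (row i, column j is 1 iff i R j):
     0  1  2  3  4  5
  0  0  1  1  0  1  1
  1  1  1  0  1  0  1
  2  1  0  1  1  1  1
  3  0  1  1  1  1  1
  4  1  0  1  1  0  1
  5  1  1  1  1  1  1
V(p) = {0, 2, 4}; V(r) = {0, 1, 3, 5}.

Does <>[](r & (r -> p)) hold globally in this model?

Recall that []ψ holds at a world iff ψ holds at every accessible world, and <>ψ holds iff ψ holds at some accessible world.
Let φ = <>[](r & (r -> p)). Evaluate φ at each world:
  0 (successors {1, 2, 4, 5}): φ is false.
  1 (successors {0, 1, 3, 5}): φ is false.
  2 (successors {0, 2, 3, 4, 5}): φ is false.
  3 (successors {1, 2, 3, 4, 5}): φ is false.
  4 (successors {0, 2, 3, 5}): φ is false.
  5 (successors {0, 1, 2, 3, 4, 5}): φ is false.
Detail at 0 (counterexample):
  At 0: <>[](r & (r -> p)) requires [](r & (r -> p)) at some successor in {1, 2, 4, 5}.
    At 1: [](r & (r -> p)) is false.
    At 2: [](r & (r -> p)) is false.
    At 4: [](r & (r -> p)) is false.
    At 5: [](r & (r -> p)) is false.
  So <>[](r & (r -> p)) is false at 0.

No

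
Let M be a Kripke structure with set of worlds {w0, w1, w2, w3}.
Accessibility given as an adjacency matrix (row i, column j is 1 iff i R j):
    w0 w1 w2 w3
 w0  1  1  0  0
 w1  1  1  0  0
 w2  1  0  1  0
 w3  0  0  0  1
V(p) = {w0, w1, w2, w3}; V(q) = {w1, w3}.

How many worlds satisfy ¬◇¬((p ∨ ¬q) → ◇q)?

3

Let φ = ¬◇¬((p ∨ ¬q) → ◇q). Evaluate φ at each world:
  w0 (successors {w0, w1}): φ is true.
  w1 (successors {w0, w1}): φ is true.
  w2 (successors {w0, w2}): φ is false.
  w3 (successors {w3}): φ is true.
For instance, at w3:
  At w3: ◇¬((p ∨ ¬q) → ◇q) is false, so ¬◇¬((p ∨ ¬q) → ◇q) is true.
    At w3: ◇¬((p ∨ ¬q) → ◇q) requires ¬((p ∨ ¬q) → ◇q) at some successor in {w3}.
      At w3: ¬((p ∨ ¬q) → ◇q) is false.
    So ◇¬((p ∨ ¬q) → ◇q) is false at w3.
Satisfying worlds: {w0, w1, w3}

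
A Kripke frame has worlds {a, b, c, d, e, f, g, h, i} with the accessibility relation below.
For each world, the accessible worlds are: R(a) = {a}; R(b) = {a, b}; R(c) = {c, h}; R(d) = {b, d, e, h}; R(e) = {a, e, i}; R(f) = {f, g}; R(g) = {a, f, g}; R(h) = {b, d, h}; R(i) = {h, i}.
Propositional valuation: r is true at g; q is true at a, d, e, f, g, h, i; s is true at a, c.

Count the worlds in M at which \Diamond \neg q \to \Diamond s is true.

Let φ = \Diamond \neg q \to \Diamond s. Evaluate φ at each world:
  a (successors {a}): φ is true.
  b (successors {a, b}): φ is true.
  c (successors {c, h}): φ is true.
  d (successors {b, d, e, h}): φ is false.
  e (successors {a, e, i}): φ is true.
  f (successors {f, g}): φ is true.
  g (successors {a, f, g}): φ is true.
  h (successors {b, d, h}): φ is false.
  i (successors {h, i}): φ is true.
For instance, at h:
  At h: \Diamond \neg q is true, \Diamond s is false, so \Diamond \neg q \to \Diamond s is false.
    At h: \Diamond \neg q requires \neg q at some successor in {b, d, h}.
      \neg q holds at b, so \Diamond \neg q is true at h.
    At h: \Diamond s requires s at some successor in {b, d, h}.
      At b: s is false.
      At d: s is false.
      At h: s is false.
    So \Diamond s is false at h.
Satisfying worlds: {a, b, c, e, f, g, i}

7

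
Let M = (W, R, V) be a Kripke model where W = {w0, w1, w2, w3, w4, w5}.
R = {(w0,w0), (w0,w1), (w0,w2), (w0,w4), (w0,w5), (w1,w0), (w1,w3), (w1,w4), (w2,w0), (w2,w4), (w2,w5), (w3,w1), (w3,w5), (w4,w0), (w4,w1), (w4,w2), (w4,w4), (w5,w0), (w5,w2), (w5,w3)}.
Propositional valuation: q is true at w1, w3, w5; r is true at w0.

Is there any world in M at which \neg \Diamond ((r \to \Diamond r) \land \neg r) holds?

No

Let φ = \neg \Diamond ((r \to \Diamond r) \land \neg r). Evaluate φ at each world:
  w0 (successors {w0, w1, w2, w4, w5}): φ is false.
  w1 (successors {w0, w3, w4}): φ is false.
  w2 (successors {w0, w4, w5}): φ is false.
  w3 (successors {w1, w5}): φ is false.
  w4 (successors {w0, w1, w2, w4}): φ is false.
  w5 (successors {w0, w2, w3}): φ is false.
For instance, at w3:
  At w3: \Diamond ((r \to \Diamond r) \land \neg r) is true, so \neg \Diamond ((r \to \Diamond r) \land \neg r) is false.
    At w3: \Diamond ((r \to \Diamond r) \land \neg r) requires (r \to \Diamond r) \land \neg r at some successor in {w1, w5}.
      (r \to \Diamond r) \land \neg r holds at w1, so \Diamond ((r \to \Diamond r) \land \neg r) is true at w3.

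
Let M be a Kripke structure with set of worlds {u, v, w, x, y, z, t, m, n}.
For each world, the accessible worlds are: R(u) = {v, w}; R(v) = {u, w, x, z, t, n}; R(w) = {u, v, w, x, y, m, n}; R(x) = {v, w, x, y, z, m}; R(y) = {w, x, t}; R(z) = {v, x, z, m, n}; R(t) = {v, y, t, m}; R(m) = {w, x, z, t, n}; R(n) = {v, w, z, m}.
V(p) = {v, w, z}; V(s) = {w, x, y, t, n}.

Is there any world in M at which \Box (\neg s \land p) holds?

Let φ = \Box (\neg s \land p). Evaluate φ at each world:
  u (successors {v, w}): φ is false.
  v (successors {u, w, x, z, t, n}): φ is false.
  w (successors {u, v, w, x, y, m, n}): φ is false.
  x (successors {v, w, x, y, z, m}): φ is false.
  y (successors {w, x, t}): φ is false.
  z (successors {v, x, z, m, n}): φ is false.
  t (successors {v, y, t, m}): φ is false.
  m (successors {w, x, z, t, n}): φ is false.
  n (successors {v, w, z, m}): φ is false.
For instance, at x:
  At x: \Box (\neg s \land p) requires \neg s \land p at every successor {v, w, x, y, z, m}.
    \neg s \land p fails at w, so \Box (\neg s \land p) is false at x.

No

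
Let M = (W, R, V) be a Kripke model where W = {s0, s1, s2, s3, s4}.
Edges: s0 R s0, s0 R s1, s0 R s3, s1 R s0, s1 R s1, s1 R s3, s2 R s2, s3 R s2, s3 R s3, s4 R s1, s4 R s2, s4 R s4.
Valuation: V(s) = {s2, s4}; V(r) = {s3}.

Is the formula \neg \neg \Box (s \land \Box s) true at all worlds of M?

Let φ = \neg \neg \Box (s \land \Box s). Evaluate φ at each world:
  s0 (successors {s0, s1, s3}): φ is false.
  s1 (successors {s0, s1, s3}): φ is false.
  s2 (successors {s2}): φ is true.
  s3 (successors {s2, s3}): φ is false.
  s4 (successors {s1, s2, s4}): φ is false.
Detail at s0 (counterexample):
  At s0: \neg \Box (s \land \Box s) is true, so \neg \neg \Box (s \land \Box s) is false.
    At s0: \Box (s \land \Box s) is false, so \neg \Box (s \land \Box s) is true.
      At s0: \Box (s \land \Box s) requires s \land \Box s at every successor {s0, s1, s3}.
        s \land \Box s fails at s0, so \Box (s \land \Box s) is false at s0.

No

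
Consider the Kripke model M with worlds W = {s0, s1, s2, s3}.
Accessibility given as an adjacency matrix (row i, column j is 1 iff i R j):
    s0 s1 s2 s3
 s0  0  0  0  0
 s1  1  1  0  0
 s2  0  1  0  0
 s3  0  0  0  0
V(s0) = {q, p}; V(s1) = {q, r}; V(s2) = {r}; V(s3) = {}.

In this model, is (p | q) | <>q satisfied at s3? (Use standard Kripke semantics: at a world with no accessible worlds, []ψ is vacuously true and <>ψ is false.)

At s3: p | q is false, <>q is false, so (p | q) | <>q is false.
  At s3: no accessible worlds, so <>q is false.

No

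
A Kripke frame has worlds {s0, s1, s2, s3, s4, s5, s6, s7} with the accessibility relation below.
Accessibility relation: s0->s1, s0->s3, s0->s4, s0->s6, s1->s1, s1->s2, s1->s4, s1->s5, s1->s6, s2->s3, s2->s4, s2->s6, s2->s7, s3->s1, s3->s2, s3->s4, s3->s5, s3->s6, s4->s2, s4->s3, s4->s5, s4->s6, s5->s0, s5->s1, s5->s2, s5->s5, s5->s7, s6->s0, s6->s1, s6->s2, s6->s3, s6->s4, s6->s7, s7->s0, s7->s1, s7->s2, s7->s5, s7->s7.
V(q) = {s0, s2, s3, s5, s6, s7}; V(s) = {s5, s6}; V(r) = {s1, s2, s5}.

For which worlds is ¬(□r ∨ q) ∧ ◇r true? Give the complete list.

Let φ = ¬(□r ∨ q) ∧ ◇r. Evaluate φ at each world:
  s0 (successors {s1, s3, s4, s6}): φ is false.
  s1 (successors {s1, s2, s4, s5, s6}): φ is true.
  s2 (successors {s3, s4, s6, s7}): φ is false.
  s3 (successors {s1, s2, s4, s5, s6}): φ is false.
  s4 (successors {s2, s3, s5, s6}): φ is true.
  s5 (successors {s0, s1, s2, s5, s7}): φ is false.
  s6 (successors {s0, s1, s2, s3, s4, s7}): φ is false.
  s7 (successors {s0, s1, s2, s5, s7}): φ is false.
For instance, at s4:
  At s4: ¬(□r ∨ q) is true, ◇r is true, so ¬(□r ∨ q) ∧ ◇r is true.
    At s4: □r ∨ q is false, so ¬(□r ∨ q) is true.
      At s4: □r is false, q is false, so □r ∨ q is false.
    At s4: ◇r requires r at some successor in {s2, s3, s5, s6}.
      r holds at s2, so ◇r is true at s4.
Satisfying worlds: {s1, s4}

s1, s4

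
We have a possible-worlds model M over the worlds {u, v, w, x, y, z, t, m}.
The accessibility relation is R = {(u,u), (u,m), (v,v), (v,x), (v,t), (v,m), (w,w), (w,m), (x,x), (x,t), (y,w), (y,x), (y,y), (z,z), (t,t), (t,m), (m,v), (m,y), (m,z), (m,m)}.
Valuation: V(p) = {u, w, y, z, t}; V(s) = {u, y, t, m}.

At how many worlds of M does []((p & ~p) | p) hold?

Recall that []ψ holds at a world iff ψ holds at every accessible world, and <>ψ holds iff ψ holds at some accessible world.
Let φ = []((p & ~p) | p). Evaluate φ at each world:
  u (successors {u, m}): φ is false.
  v (successors {v, x, t, m}): φ is false.
  w (successors {w, m}): φ is false.
  x (successors {x, t}): φ is false.
  y (successors {w, x, y}): φ is false.
  z (successors {z}): φ is true.
  t (successors {t, m}): φ is false.
  m (successors {v, y, z, m}): φ is false.
For instance, at u:
  At u: []((p & ~p) | p) requires (p & ~p) | p at every successor {u, m}.
    (p & ~p) | p fails at m, so []((p & ~p) | p) is false at u.
Satisfying worlds: {z}

1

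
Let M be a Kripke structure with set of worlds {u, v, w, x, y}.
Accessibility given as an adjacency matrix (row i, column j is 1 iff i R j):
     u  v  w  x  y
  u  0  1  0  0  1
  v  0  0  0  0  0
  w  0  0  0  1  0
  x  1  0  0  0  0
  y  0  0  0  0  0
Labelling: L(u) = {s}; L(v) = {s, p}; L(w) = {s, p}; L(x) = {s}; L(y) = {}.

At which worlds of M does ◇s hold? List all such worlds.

u, w, x

Let φ = ◇s. Evaluate φ at each world:
  u (successors {v, y}): φ is true.
  v (successors ∅): φ is false.
  w (successors {x}): φ is true.
  x (successors {u}): φ is true.
  y (successors ∅): φ is false.
For instance, at x:
  At x: ◇s requires s at some successor in {u}.
    s holds at u, so ◇s is true at x.
Satisfying worlds: {u, w, x}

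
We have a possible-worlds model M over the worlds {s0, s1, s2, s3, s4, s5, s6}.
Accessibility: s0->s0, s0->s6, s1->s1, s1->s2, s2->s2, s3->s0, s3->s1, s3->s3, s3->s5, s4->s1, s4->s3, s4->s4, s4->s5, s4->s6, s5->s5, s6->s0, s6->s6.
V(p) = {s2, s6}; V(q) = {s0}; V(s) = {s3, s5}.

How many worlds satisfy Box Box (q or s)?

1

Let φ = Box Box (q or s). Evaluate φ at each world:
  s0 (successors {s0, s6}): φ is false.
  s1 (successors {s1, s2}): φ is false.
  s2 (successors {s2}): φ is false.
  s3 (successors {s0, s1, s3, s5}): φ is false.
  s4 (successors {s1, s3, s4, s5, s6}): φ is false.
  s5 (successors {s5}): φ is true.
  s6 (successors {s0, s6}): φ is false.
For instance, at s4:
  At s4: Box Box (q or s) requires Box (q or s) at every successor {s1, s3, s4, s5, s6}.
    Box (q or s) fails at s1, so Box Box (q or s) is false at s4.
      At s1: Box (q or s) requires q or s at every successor {s1, s2}.
        q or s fails at s1, so Box (q or s) is false at s1.
Satisfying worlds: {s5}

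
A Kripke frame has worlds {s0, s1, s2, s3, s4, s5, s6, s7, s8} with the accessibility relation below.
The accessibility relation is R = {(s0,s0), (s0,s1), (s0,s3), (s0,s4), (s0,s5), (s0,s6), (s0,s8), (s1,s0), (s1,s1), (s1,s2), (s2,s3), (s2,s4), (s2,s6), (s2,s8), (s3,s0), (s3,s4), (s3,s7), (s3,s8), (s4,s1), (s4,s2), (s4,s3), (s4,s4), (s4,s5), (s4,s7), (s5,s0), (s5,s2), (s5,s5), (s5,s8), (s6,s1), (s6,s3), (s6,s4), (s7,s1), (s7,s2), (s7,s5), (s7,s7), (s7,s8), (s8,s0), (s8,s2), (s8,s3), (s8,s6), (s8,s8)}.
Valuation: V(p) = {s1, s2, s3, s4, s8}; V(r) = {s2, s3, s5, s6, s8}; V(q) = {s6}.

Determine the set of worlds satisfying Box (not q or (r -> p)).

Let φ = Box (not q or (r -> p)). Evaluate φ at each world:
  s0 (successors {s0, s1, s3, s4, s5, s6, s8}): φ is false.
  s1 (successors {s0, s1, s2}): φ is true.
  s2 (successors {s3, s4, s6, s8}): φ is false.
  s3 (successors {s0, s4, s7, s8}): φ is true.
  s4 (successors {s1, s2, s3, s4, s5, s7}): φ is true.
  s5 (successors {s0, s2, s5, s8}): φ is true.
  s6 (successors {s1, s3, s4}): φ is true.
  s7 (successors {s1, s2, s5, s7, s8}): φ is true.
  s8 (successors {s0, s2, s3, s6, s8}): φ is false.
For instance, at s8:
  At s8: Box (not q or (r -> p)) requires not q or (r -> p) at every successor {s0, s2, s3, s6, s8}.
    not q or (r -> p) fails at s6, so Box (not q or (r -> p)) is false at s8.
Satisfying worlds: {s1, s3, s4, s5, s6, s7}

s1, s3, s4, s5, s6, s7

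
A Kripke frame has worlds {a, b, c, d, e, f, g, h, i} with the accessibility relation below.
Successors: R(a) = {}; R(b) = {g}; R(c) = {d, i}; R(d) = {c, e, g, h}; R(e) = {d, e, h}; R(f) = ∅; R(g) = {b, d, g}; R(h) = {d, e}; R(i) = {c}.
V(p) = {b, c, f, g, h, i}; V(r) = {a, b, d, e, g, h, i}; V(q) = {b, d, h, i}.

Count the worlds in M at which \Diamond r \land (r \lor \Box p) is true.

Let φ = \Diamond r \land (r \lor \Box p). Evaluate φ at each world:
  a (successors ∅): φ is false.
  b (successors {g}): φ is true.
  c (successors {d, i}): φ is false.
  d (successors {c, e, g, h}): φ is true.
  e (successors {d, e, h}): φ is true.
  f (successors ∅): φ is false.
  g (successors {b, d, g}): φ is true.
  h (successors {d, e}): φ is true.
  i (successors {c}): φ is false.
For instance, at h:
  At h: \Diamond r is true, r \lor \Box p is true, so \Diamond r \land (r \lor \Box p) is true.
    At h: \Diamond r requires r at some successor in {d, e}.
      r holds at d, so \Diamond r is true at h.
    At h: r is true, \Box p is false, so r \lor \Box p is true.
      At h: \Box p requires p at every successor {d, e}.
        p fails at d, so \Box p is false at h.
Satisfying worlds: {b, d, e, g, h}

5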